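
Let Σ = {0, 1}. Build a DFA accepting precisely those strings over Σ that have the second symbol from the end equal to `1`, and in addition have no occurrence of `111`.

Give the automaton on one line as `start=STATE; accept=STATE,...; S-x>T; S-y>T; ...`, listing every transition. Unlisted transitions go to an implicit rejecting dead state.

start=S0; accept=S5,S6; S0-0>S1; S0-1>S2; S1-0>S3; S1-1>S4; S2-0>S5; S2-1>S6; S3-0>S3; S3-1>S4; S4-0>S5; S4-1>S6; S5-0>S3; S5-1>S4; S6-0>S5; S6-1>S7; S7-0>S8; S7-1>S7; S8-0>S9; S8-1>S10; S9-0>S9; S9-1>S10; S10-0>S8; S10-1>S7

Handle the two conditions separately and then intersect. The first has 7 states tracking the last 2 symbols read; the second has 4 states tracking partial matches of the forbidden pattern `111`. A product state is a pair (one from each), accepting exactly when both do.
          0    1  
>  S0     S1   S2 
   S1     S3   S4 
   S2     S5   S6 
   S3     S3   S4 
   S4     S5   S6 
 * S5     S3   S4 
 * S6     S5   S7 
   S7     S8   S7 
   S8     S9  S10 
   S9     S9  S10 
   S10    S8   S7 
(> = start, * = accepting)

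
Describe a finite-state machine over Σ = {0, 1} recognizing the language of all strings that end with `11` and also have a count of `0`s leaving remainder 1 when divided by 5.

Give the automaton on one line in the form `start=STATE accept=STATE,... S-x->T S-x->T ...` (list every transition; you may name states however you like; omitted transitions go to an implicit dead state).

Handle the two conditions separately and then intersect. One (3 states) tracks how much of the suffix `11` has currently been matched; the other (5 states) tracks the count of `0`s modulo 5. Each combined state is a pair, one component from each; accept when both components accept. After merging equivalent states the machine shrinks.
        0   1  
>  s0   s1  s0 
   s1   s2  s3 
   s2   s4  s2 
   s3   s2  s5 
   s4   s6  s4 
 * s5   s2  s5 
   s6   s0  s6 
(> = start, * = accepting)

start=s0 accept=s5 s0-0->s1 s0-1->s0 s1-0->s2 s1-1->s3 s2-0->s4 s2-1->s2 s3-0->s2 s3-1->s5 s4-0->s6 s4-1->s4 s5-0->s2 s5-1->s5 s6-0->s0 s6-1->s6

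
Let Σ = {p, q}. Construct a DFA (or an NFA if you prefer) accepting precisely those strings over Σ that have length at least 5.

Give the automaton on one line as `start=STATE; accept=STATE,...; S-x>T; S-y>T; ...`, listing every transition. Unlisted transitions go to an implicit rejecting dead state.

start=S0; accept=S5,S6; S0-p>S1; S0-q>S1; S1-p>S2; S1-q>S2; S2-p>S3; S2-q>S3; S3-p>S4; S3-q>S4; S4-p>S5; S4-q>S5; S5-p>S6; S5-q>S6; S6-p>S6; S6-q>S6

We only need to distinguish lengths 0, 1, …, 5, and '>5'. Chain S0 → S1 → S2 → S3 → S4 → S5 → S6 on every symbol, with S6 looping. Accepting states: {S5, S6}.
With 7 states:
        p   q  
>  S0   S1  S1 
   S1   S2  S2 
   S2   S3  S3 
   S3   S4  S4 
   S4   S5  S5 
 * S5   S6  S6 
 * S6   S6  S6 
(> = start, * = accepting)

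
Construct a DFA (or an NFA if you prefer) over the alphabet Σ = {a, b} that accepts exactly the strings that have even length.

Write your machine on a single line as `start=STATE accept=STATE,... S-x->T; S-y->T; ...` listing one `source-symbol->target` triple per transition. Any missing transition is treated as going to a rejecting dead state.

Count input length modulo 2: every symbol advances one step around the cycle q0 → q1 → q0. Accept at q0.
        a   b  
>* q0   q1  q1 
   q1   q0  q0 
(> = start, * = accepting)

start=q0; accept=q0; q0-a->q1; q0-b->q1; q1-a->q0; q1-b->q0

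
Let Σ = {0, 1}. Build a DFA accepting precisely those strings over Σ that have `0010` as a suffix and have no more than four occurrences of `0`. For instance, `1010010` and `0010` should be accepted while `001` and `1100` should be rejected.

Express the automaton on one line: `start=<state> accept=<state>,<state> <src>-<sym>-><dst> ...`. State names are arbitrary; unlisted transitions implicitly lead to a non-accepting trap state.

Build one automaton per condition and run them in lockstep. One (5 states) tracks how much of the suffix `0010` has currently been matched; the other (6 states) tracks the count of `0`s, saturating at 5. Each combined state is a pair, one component from each; accept when both components accept.
22 states suffice.
          0    1  
>  s0     s1   s0 
   s1     s2   s3 
   s2     s4   s5 
   s3     s6   s3 
   s4     s7   s8 
   s5     s9  s10 
   s6     s4  s10 
   s7    s11  s12 
   s8    s13  s14 
 * s9     s7  s14 
   s10   s15  s10 
   s11   s11  s16 
   s12   s17  s18 
 * s13   s11  s18 
   s14   s19  s14 
   s15    s7  s14 
   s16   s17  s20 
   s17   s11  s20 
   s18   s21  s18 
   s19   s11  s18 
   s20   s21  s20 
   s21   s11  s20 
(> = start, * = accepting)

start=s0 accept=s9,s13 s0-0->s1 s0-1->s0 s1-0->s2 s1-1->s3 s2-0->s4 s2-1->s5 s3-0->s6 s3-1->s3 s4-0->s7 s4-1->s8 s5-0->s9 s5-1->s10 s6-0->s4 s6-1->s10 s7-0->s11 s7-1->s12 s8-0->s13 s8-1->s14 s9-0->s7 s9-1->s14 s10-0->s15 s10-1->s10 s11-0->s11 s11-1->s16 s12-0->s17 s12-1->s18 s13-0->s11 s13-1->s18 s14-0->s19 s14-1->s14 s15-0->s7 s15-1->s14 s16-0->s17 s16-1->s20 s17-0->s11 s17-1->s20 s18-0->s21 s18-1->s18 s19-0->s11 s19-1->s18 s20-0->s21 s20-1->s20 s21-0->s11 s21-1->s20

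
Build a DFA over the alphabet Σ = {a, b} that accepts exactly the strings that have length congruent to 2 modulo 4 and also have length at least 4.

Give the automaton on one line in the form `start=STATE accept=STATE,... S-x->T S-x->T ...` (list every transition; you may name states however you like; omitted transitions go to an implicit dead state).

Build one automaton per condition and run them in lockstep. One (4 states) tracks the input length modulo 4; the other (6 states) tracks the input length, saturating at 5. Each combined state is a pair, one component from each; accept when both components accept. Minimizing collapses redundant product states.
7 states suffice.
        a   b  
>  S0   S1  S1 
   S1   S2  S2 
   S2   S3  S3 
   S3   S4  S4 
   S4   S5  S5 
   S5   S6  S6 
 * S6   S3  S3 
(> = start, * = accepting)

start=S0 accept=S6 S0-a->S1 S0-b->S1 S1-a->S2 S1-b->S2 S2-a->S3 S2-b->S3 S3-a->S4 S3-b->S4 S4-a->S5 S4-b->S5 S5-a->S6 S5-b->S6 S6-a->S3 S6-b->S3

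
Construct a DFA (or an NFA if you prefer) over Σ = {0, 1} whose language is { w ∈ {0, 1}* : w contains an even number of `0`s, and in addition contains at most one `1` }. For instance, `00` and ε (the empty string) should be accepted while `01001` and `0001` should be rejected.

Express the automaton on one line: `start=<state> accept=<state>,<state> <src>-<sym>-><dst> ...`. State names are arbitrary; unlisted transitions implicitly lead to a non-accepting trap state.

start=A accept=A,C A-0->B A-1->C B-0->A B-1->D C-0->D C-1->E D-0->C D-1->F E-0->F E-1->E F-0->E F-1->F

Run two small machines in parallel and take their product. One (2 states) tracks the count of `0`s modulo 2; the other (3 states) tracks the count of `1`s, saturating at 2. Each combined state is a pair, one component from each; accept when both components accept.
       0  1 
>* A   B  C 
   B   A  D 
 * C   D  E 
   D   C  F 
   E   F  E 
   F   E  F 
(> = start, * = accepting)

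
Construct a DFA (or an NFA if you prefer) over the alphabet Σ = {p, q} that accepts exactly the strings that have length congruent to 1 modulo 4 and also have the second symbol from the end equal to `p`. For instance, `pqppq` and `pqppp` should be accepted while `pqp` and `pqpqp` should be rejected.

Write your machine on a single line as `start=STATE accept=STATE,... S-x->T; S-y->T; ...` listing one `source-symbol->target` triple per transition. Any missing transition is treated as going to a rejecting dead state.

Handle the two conditions separately and then intersect. The first has 4 states tracking the input length modulo 4; the second has 7 states tracking the last 2 symbols read. A product state is a pair (one from each), accepting exactly when both do.
A 19-state machine:
          p    q  
>  S0     S1   S2 
   S1     S3   S4 
   S2     S5   S6 
   S3     S7   S8 
   S4     S9  S10 
   S5     S7   S8 
   S6     S9  S10 
   S7    S11  S12 
   S8    S13  S14 
   S9    S11  S12 
   S10   S13  S14 
   S11   S15  S16 
   S12   S17  S18 
   S13   S15  S16 
   S14   S17  S18 
 * S15    S3   S4 
 * S16    S5   S6 
   S17    S3   S4 
   S18    S5   S6 
(> = start, * = accepting)

start=S0; accept=S15,S16; S0-p->S1; S0-q->S2; S1-p->S3; S1-q->S4; S2-p->S5; S2-q->S6; S3-p->S7; S3-q->S8; S4-p->S9; S4-q->S10; S5-p->S7; S5-q->S8; S6-p->S9; S6-q->S10; S7-p->S11; S7-q->S12; S8-p->S13; S8-q->S14; S9-p->S11; S9-q->S12; S10-p->S13; S10-q->S14; S11-p->S15; S11-q->S16; S12-p->S17; S12-q->S18; S13-p->S15; S13-q->S16; S14-p->S17; S14-q->S18; S15-p->S3; S15-q->S4; S16-p->S5; S16-q->S6; S17-p->S3; S17-q->S4; S18-p->S5; S18-q->S6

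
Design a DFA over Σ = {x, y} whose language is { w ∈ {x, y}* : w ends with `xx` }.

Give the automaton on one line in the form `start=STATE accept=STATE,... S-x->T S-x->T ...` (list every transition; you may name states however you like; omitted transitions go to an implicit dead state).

Remember how much of `xx` the current input suffix matches. State S0 means no match yet; S1 means the last symbol is `x`; S2 means the last 2 symbols are `xx`. Only S2 accepts. On a mismatch, fall back to the longest proper suffix that is still a prefix of `xx`.
A 3-state machine:
        x   y  
>  S0   S1  S0 
   S1   S2  S0 
 * S2   S2  S0 
(> = start, * = accepting)

start=S0 accept=S2 S0-x->S1 S0-y->S0 S1-x->S2 S1-y->S0 S2-x->S2 S2-y->S0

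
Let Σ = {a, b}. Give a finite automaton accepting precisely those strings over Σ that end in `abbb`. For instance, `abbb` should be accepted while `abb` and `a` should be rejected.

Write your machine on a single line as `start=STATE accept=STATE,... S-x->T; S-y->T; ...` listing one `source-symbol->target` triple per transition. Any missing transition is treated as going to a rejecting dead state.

Remember how much of `abbb` the current input suffix matches. State s0 means no match yet; s1 means the last symbol is `a`; s2 means the last 2 symbols are `ab`; s3 means the last 3 symbols are `abb`; s4 means the last 4 symbols are `abbb`. Only s4 accepts. On a mismatch, fall back to the longest proper suffix that is still a prefix of `abbb`.
        a   b  
>  s0   s1  s0 
   s1   s1  s2 
   s2   s1  s3 
   s3   s1  s4 
 * s4   s1  s0 
(> = start, * = accepting)

start=s0; accept=s4; s0-a->s1; s0-b->s0; s1-a->s1; s1-b->s2; s2-a->s1; s2-b->s3; s3-a->s1; s3-b->s4; s4-a->s1; s4-b->s0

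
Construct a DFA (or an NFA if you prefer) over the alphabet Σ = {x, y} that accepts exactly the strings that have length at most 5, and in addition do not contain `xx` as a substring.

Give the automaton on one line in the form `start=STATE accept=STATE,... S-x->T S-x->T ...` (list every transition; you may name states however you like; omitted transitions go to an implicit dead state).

Build one automaton per condition and run them in lockstep. One (7 states) tracks the input length, saturating at 6; the other (3 states) tracks partial matches of the forbidden pattern `xx`. Each combined state is a pair, one component from each; accept when both components accept.
18 states suffice.
          x    y  
>* q0     q1   q2 
 * q1     q3   q4 
 * q2     q5   q4 
   q3     q6   q6 
 * q4     q7   q8 
 * q5     q6   q8 
   q6     q9   q9 
 * q7     q9  q10 
 * q8    q11  q10 
   q9    q12  q12 
 * q10   q13  q14 
 * q11   q12  q14 
   q12   q15  q15 
 * q13   q15  q16 
 * q14   q17  q16 
   q15   q15  q15 
   q16   q17  q16 
   q17   q15  q16 
(> = start, * = accepting)

start=q0 accept=q0,q1,q2,q4,q5,q7,q8,q10,q11,q13,q14 q0-x->q1 q0-y->q2 q1-x->q3 q1-y->q4 q2-x->q5 q2-y->q4 q3-x->q6 q3-y->q6 q4-x->q7 q4-y->q8 q5-x->q6 q5-y->q8 q6-x->q9 q6-y->q9 q7-x->q9 q7-y->q10 q8-x->q11 q8-y->q10 q9-x->q12 q9-y->q12 q10-x->q13 q10-y->q14 q11-x->q12 q11-y->q14 q12-x->q15 q12-y->q15 q13-x->q15 q13-y->q16 q14-x->q17 q14-y->q16 q15-x->q15 q15-y->q15 q16-x->q17 q16-y->q16 q17-x->q15 q17-y->q16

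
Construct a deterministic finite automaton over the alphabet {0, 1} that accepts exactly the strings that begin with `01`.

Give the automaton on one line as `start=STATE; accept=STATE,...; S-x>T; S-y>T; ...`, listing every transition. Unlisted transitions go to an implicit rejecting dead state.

Check the first 2 symbols one by one: s0 through s1 record how many have matched `01` so far; any wrong symbol goes to the dead state s3. After all 2 match we enter the accepting sink s2.
4 states suffice.
        0   1  
>  s0   s1  s3 
   s1   s3  s2 
 * s2   s2  s2 
   s3   s3  s3 
(> = start, * = accepting)

start=s0; accept=s2; s0-0>s1; s0-1>s3; s1-0>s3; s1-1>s2; s2-0>s2; s2-1>s2; s3-0>s3; s3-1>s3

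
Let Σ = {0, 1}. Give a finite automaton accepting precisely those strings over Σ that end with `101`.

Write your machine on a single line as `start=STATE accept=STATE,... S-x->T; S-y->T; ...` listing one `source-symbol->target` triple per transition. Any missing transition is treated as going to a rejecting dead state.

Let each state record the length of the longest suffix of the input read so far that is also a prefix of `101`. q1 means the last symbol is `1`; q2 means the last 2 symbols are `10`; q3 means the last 3 symbols are `101`. Accept only at q3, where the string currently ends in `101`.
        0   1  
>  q0   q0  q1 
   q1   q2  q1 
   q2   q0  q3 
 * q3   q2  q1 
(> = start, * = accepting)

start=q0; accept=q3; q0-0->q0; q0-1->q1; q1-0->q2; q1-1->q1; q2-0->q0; q2-1->q3; q3-0->q2; q3-1->q1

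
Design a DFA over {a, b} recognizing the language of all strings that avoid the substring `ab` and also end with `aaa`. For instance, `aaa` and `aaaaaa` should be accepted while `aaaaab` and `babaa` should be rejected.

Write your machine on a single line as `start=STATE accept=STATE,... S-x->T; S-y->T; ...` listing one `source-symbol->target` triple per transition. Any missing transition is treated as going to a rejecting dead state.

Build one automaton per condition and run them in lockstep. One (3 states) tracks partial matches of the forbidden pattern `ab`; the other (4 states) tracks how much of the suffix `aaa` has currently been matched. Each combined state is a pair, one component from each; accept when both components accept.
An 8-state machine:
        a   b  
>  S0   S1  S0 
   S1   S2  S3 
   S2   S4  S3 
   S3   S5  S3 
 * S4   S4  S3 
   S5   S6  S3 
   S6   S7  S3 
   S7   S7  S3 
(> = start, * = accepting)

start=S0; accept=S4; S0-a->S1; S0-b->S0; S1-a->S2; S1-b->S3; S2-a->S4; S2-b->S3; S3-a->S5; S3-b->S3; S4-a->S4; S4-b->S3; S5-a->S6; S5-b->S3; S6-a->S7; S6-b->S3; S7-a->S7; S7-b->S3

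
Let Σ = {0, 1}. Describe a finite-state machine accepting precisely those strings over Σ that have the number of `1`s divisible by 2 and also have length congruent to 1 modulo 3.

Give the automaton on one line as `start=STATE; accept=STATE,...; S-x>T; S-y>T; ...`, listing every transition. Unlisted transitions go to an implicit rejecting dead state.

Handle the two conditions separately and then intersect. The first has 2 states tracking the count of `1`s modulo 2; the second has 3 states tracking the input length modulo 3. A product state is a pair (one from each), accepting exactly when both do.
        0   1  
>  q0   q1  q2 
 * q1   q3  q4 
   q2   q4  q3 
   q3   q0  q5 
   q4   q5  q0 
   q5   q2  q1 
(> = start, * = accepting)

start=q0; accept=q1; q0-0>q1; q0-1>q2; q1-0>q3; q1-1>q4; q2-0>q4; q2-1>q3; q3-0>q0; q3-1>q5; q4-0>q5; q4-1>q0; q5-0>q2; q5-1>q1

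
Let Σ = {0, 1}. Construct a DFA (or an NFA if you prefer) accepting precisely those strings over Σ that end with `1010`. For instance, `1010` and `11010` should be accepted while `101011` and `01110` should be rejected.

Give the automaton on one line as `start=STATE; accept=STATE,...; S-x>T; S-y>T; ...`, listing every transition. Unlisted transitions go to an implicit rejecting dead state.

start=q0; accept=q4; q0-0>q0; q0-1>q1; q1-0>q2; q1-1>q1; q2-0>q0; q2-1>q3; q3-0>q4; q3-1>q1; q4-0>q0; q4-1>q3

Remember how much of `1010` the current input suffix matches. State q0 means no match yet; q1 means the last symbol is `1`; q2 means the last 2 symbols are `10`; q3 means the last 3 symbols are `101`; q4 means the last 4 symbols are `1010`. Only q4 accepts. On a mismatch, fall back to the longest proper suffix that is still a prefix of `1010`.
A 5-state machine:
        0   1  
>  q0   q0  q1 
   q1   q2  q1 
   q2   q0  q3 
   q3   q4  q1 
 * q4   q0  q3 
(> = start, * = accepting)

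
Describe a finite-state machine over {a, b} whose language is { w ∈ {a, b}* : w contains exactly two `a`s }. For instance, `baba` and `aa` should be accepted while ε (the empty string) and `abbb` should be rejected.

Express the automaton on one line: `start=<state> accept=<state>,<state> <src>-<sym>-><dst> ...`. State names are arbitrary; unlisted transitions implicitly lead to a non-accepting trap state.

Count `a`s, saturating at 3: states q0 through q2 mean 0 through 2 `a`s seen; q3 means more than 2. Each `a` increments (capped at q3); other symbols loop. Accept from {q2}.
A 4-state machine:
        a   b  
>  q0   q1  q0 
   q1   q2  q1 
 * q2   q3  q2 
   q3   q3  q3 
(> = start, * = accepting)

start=q0 accept=q2 q0-a->q1 q0-b->q0 q1-a->q2 q1-b->q1 q2-a->q3 q2-b->q2 q3-a->q3 q3-b->q3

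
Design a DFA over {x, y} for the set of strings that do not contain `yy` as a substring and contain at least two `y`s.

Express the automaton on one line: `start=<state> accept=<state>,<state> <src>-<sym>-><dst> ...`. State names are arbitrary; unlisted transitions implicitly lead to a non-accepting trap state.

Handle the two conditions separately and then intersect. One (3 states) tracks partial matches of the forbidden pattern `yy`; the other (4 states) tracks the count of `y`s, saturating at 3. Each combined state is a pair, one component from each; accept when both components accept. Minimizing collapses redundant product states.
With 6 states:
        x   y  
>  S0   S0  S1 
   S1   S2  S3 
   S2   S2  S4 
   S3   S3  S3 
 * S4   S5  S3 
 * S5   S5  S4 
(> = start, * = accepting)

start=S0 accept=S4,S5 S0-x->S0 S0-y->S1 S1-x->S2 S1-y->S3 S2-x->S2 S2-y->S4 S3-x->S3 S3-y->S3 S4-x->S5 S4-y->S3 S5-x->S5 S5-y->S4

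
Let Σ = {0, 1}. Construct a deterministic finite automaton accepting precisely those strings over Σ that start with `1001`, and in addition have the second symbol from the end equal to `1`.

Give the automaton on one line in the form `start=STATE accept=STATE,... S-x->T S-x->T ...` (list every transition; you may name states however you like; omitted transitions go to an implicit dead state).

Run two small machines in parallel and take their product. The first has 6 states tracking whether the input so far still matches the prefix `1001`; the second has 7 states tracking the last 2 symbols read. A product state is a pair (one from each), accepting exactly when both do. Minimizing collapses redundant product states.
9 states suffice.
        0   1  
>  q0   q1  q2 
   q1   q1  q1 
   q2   q3  q1 
   q3   q4  q1 
   q4   q1  q5 
   q5   q6  q7 
 * q6   q8  q5 
 * q7   q6  q7 
   q8   q8  q5 
(> = start, * = accepting)

start=q0 accept=q6,q7 q0-0->q1 q0-1->q2 q1-0->q1 q1-1->q1 q2-0->q3 q2-1->q1 q3-0->q4 q3-1->q1 q4-0->q1 q4-1->q5 q5-0->q6 q5-1->q7 q6-0->q8 q6-1->q5 q7-0->q6 q7-1->q7 q8-0->q8 q8-1->q5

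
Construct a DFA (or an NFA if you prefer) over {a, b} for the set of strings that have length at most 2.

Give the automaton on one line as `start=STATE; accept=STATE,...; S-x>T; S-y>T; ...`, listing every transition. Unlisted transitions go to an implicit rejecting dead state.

start=S0; accept=S0,S1,S2; S0-a>S1; S0-b>S1; S1-a>S2; S1-b>S2; S2-a>S3; S2-b>S3; S3-a>S3; S3-b>S3

Count input length up to 3: every symbol moves from S0 toward S3, which means 'more than 2' and absorbs. Accept from {S0, S1, S2}.
4 states suffice.
        a   b  
>* S0   S1  S1 
 * S1   S2  S2 
 * S2   S3  S3 
   S3   S3  S3 
(> = start, * = accepting)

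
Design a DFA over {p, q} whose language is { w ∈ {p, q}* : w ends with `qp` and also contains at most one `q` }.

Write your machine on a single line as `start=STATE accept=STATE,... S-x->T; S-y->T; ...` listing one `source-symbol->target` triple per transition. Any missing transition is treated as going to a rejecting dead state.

Run two small machines in parallel and take their product. The first has 3 states tracking how much of the suffix `qp` has currently been matched; the second has 3 states tracking the count of `q`s, saturating at 2. A product state is a pair (one from each), accepting exactly when both do. Equivalent product states are then merged.
With 4 states:
        p   q  
>  S0   S0  S1 
   S1   S2  S3 
 * S2   S3  S3 
   S3   S3  S3 
(> = start, * = accepting)

start=S0; accept=S2; S0-p->S0; S0-q->S1; S1-p->S2; S1-q->S3; S2-p->S3; S2-q->S3; S3-p->S3; S3-q->S3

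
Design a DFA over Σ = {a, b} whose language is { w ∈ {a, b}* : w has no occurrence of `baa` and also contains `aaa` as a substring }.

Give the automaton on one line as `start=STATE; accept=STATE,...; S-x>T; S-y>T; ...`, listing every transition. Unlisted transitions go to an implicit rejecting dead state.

Build one automaton per condition and run them in lockstep. The first has 4 states tracking partial matches of the forbidden pattern `baa`; the second has 4 states tracking whether and how much of `aaa` has been seen. A product state is a pair (one from each), accepting exactly when both do. After merging equivalent states the machine shrinks.
7 states suffice.
        a   b  
>  q0   q1  q2 
   q1   q3  q2 
   q2   q2  q2 
   q3   q4  q2 
 * q4   q4  q5 
 * q5   q6  q5 
 * q6   q2  q5 
(> = start, * = accepting)

start=q0; accept=q4,q5,q6; q0-a>q1; q0-b>q2; q1-a>q3; q1-b>q2; q2-a>q2; q2-b>q2; q3-a>q4; q3-b>q2; q4-a>q4; q4-b>q5; q5-a>q6; q5-b>q5; q6-a>q2; q6-b>q5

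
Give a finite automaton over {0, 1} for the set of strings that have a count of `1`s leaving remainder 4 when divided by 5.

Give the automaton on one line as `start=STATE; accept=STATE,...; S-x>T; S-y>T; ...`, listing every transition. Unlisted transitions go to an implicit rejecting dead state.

start=S0; accept=S4; S0-0>S0; S0-1>S1; S1-0>S1; S1-1>S2; S2-0>S2; S2-1>S3; S3-0>S3; S3-1>S4; S4-0>S4; S4-1>S0

Keep the running count of `1`s modulo 5: each `1` advances along the cycle S0 → S1 → S2 → S3 → S4 → S0 while other symbols loop. Accept at S4.
A 5-state machine:
        0   1  
>  S0   S0  S1 
   S1   S1  S2 
   S2   S2  S3 
   S3   S3  S4 
 * S4   S4  S0 
(> = start, * = accepting)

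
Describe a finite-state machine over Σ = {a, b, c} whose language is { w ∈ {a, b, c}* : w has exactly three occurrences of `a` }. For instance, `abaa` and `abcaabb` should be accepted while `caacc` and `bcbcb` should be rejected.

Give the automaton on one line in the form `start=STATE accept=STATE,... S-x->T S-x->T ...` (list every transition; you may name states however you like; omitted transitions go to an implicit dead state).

Only the number of `a`s matters, and only up to 4. Make a chain q0 → q1 → q2 → q3 → q4 advanced by each `a` (with q4 absorbing); every other symbol self-loops. The accepting set is {q3}.
A 5-state machine:
        a   b   c  
>  q0   q1  q0  q0 
   q1   q2  q1  q1 
   q2   q3  q2  q2 
 * q3   q4  q3  q3 
   q4   q4  q4  q4 
(> = start, * = accepting)

start=q0 accept=q3 q0-a->q1 q0-b->q0 q0-c->q0 q1-a->q2 q1-b->q1 q1-c->q1 q2-a->q3 q2-b->q2 q2-c->q2 q3-a->q4 q3-b->q3 q3-c->q3 q4-a->q4 q4-b->q4 q4-c->q4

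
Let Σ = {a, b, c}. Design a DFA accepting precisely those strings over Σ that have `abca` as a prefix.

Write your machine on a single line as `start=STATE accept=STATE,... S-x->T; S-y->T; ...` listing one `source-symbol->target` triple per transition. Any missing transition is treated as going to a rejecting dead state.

start=q0; accept=q4; q0-a->q1; q0-b->q5; q0-c->q5; q1-a->q5; q1-b->q2; q1-c->q5; q2-a->q5; q2-b->q5; q2-c->q3; q3-a->q4; q3-b->q5; q3-c->q5; q4-a->q4; q4-b->q4; q4-c->q4; q5-a->q5; q5-b->q5; q5-c->q5

Walk along `abca` while the input agrees: from q0 take `a` to q1, and so on. Any deviation drops to the rejecting sink q5. Once q4 is reached the prefix is confirmed and every continuation is accepted.
A 6-state machine:
        a   b   c  
>  q0   q1  q5  q5 
   q1   q5  q2  q5 
   q2   q5  q5  q3 
   q3   q4  q5  q5 
 * q4   q4  q4  q4 
   q5   q5  q5  q5 
(> = start, * = accepting)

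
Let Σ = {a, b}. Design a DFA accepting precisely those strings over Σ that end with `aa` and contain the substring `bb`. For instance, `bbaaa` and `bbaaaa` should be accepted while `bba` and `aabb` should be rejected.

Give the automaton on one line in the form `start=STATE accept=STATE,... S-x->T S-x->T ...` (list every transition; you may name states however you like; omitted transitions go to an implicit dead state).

Handle the two conditions separately and then intersect. One (3 states) tracks how much of the suffix `aa` has currently been matched; the other (3 states) tracks whether and how much of `bb` has been seen. Each combined state is a pair, one component from each; accept when both components accept.
        a   b  
>  q0   q1  q2 
   q1   q3  q2 
   q2   q1  q4 
   q3   q3  q2 
   q4   q5  q4 
   q5   q6  q4 
 * q6   q6  q4 
(> = start, * = accepting)

start=q0 accept=q6 q0-a->q1 q0-b->q2 q1-a->q3 q1-b->q2 q2-a->q1 q2-b->q4 q3-a->q3 q3-b->q2 q4-a->q5 q4-b->q4 q5-a->q6 q5-b->q4 q6-a->q6 q6-b->q4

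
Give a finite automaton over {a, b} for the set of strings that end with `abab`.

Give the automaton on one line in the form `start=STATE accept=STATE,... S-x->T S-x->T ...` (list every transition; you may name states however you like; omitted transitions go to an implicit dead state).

start=q0 accept=q4 q0-a->q1 q0-b->q0 q1-a->q1 q1-b->q2 q2-a->q3 q2-b->q0 q3-a->q1 q3-b->q4 q4-a->q3 q4-b->q0

Let each state record the length of the longest suffix of the input read so far that is also a prefix of `abab`. q1 means the last symbol is `a`; q2 means the last 2 symbols are `ab`; q3 means the last 3 symbols are `aba`; q4 means the last 4 symbols are `abab`. Accept only at q4, where the string currently ends in `abab`.
5 states suffice.
        a   b  
>  q0   q1  q0 
   q1   q1  q2 
   q2   q3  q0 
   q3   q1  q4 
 * q4   q3  q0 
(> = start, * = accepting)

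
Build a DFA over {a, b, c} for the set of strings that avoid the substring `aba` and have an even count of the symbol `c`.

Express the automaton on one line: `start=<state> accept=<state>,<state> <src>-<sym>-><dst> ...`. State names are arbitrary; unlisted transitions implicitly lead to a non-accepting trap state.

start=s0 accept=s0,s1,s3 s0-a->s1 s0-b->s0 s0-c->s2 s1-a->s1 s1-b->s3 s1-c->s2 s2-a->s4 s2-b->s2 s2-c->s0 s3-a->s5 s3-b->s0 s3-c->s2 s4-a->s4 s4-b->s6 s4-c->s0 s5-a->s5 s5-b->s5 s5-c->s5 s6-a->s5 s6-b->s2 s6-c->s0

Handle the two conditions separately and then intersect. One (4 states) tracks partial matches of the forbidden pattern `aba`; the other (2 states) tracks the count of `c`s modulo 2. Each combined state is a pair, one component from each; accept when both components accept. Equivalent product states are then merged.
7 states suffice.
        a   b   c  
>* s0   s1  s0  s2 
 * s1   s1  s3  s2 
   s2   s4  s2  s0 
 * s3   s5  s0  s2 
   s4   s4  s6  s0 
   s5   s5  s5  s5 
   s6   s5  s2  s0 
(> = start, * = accepting)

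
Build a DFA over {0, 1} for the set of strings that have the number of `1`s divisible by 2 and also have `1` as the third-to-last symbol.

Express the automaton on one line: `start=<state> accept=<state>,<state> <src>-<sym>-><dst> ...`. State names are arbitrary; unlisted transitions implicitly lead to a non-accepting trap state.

Handle the two conditions separately and then intersect. The first has 2 states tracking the count of `1`s modulo 2; the second has 15 states tracking the last 3 symbols read. A product state is a pair (one from each), accepting exactly when both do. After merging equivalent states the machine shrinks.
12 states suffice.
          0    1  
>  q0     q0   q1 
   q1     q2   q3 
   q2     q4   q5 
   q3     q6   q7 
   q4     q4   q8 
 * q5     q9   q7 
 * q6    q10   q1 
   q7     q2  q11 
   q8     q9   q7 
   q9    q10   q1 
 * q10    q0   q1 
 * q11    q6   q7 
(> = start, * = accepting)

start=q0 accept=q5,q6,q10,q11 q0-0->q0 q0-1->q1 q1-0->q2 q1-1->q3 q2-0->q4 q2-1->q5 q3-0->q6 q3-1->q7 q4-0->q4 q4-1->q8 q5-0->q9 q5-1->q7 q6-0->q10 q6-1->q1 q7-0->q2 q7-1->q11 q8-0->q9 q8-1->q7 q9-0->q10 q9-1->q1 q10-0->q0 q10-1->q1 q11-0->q6 q11-1->q7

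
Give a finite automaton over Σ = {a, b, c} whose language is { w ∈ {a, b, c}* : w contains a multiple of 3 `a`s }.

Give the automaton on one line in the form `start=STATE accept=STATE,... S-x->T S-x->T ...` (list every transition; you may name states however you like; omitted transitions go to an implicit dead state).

Keep the running count of `a`s modulo 3: each `a` advances along the cycle q0 → q1 → q2 → q0 while other symbols loop. Accept at q0.
With 3 states:
        a   b   c  
>* q0   q1  q0  q0 
   q1   q2  q1  q1 
   q2   q0  q2  q2 
(> = start, * = accepting)

start=q0 accept=q0 q0-a->q1 q0-b->q0 q0-c->q0 q1-a->q2 q1-b->q1 q1-c->q1 q2-a->q0 q2-b->q2 q2-c->q2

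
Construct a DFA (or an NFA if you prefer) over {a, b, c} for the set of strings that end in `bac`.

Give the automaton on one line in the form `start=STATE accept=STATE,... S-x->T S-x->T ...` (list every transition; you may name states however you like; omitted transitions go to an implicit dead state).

Let each state record the length of the longest suffix of the input read so far that is also a prefix of `bac`. S1 means the last symbol is `b`; S2 means the last 2 symbols are `ba`; S3 means the last 3 symbols are `bac`. Accept only at S3, where the string currently ends in `bac`.
        a   b   c  
>  S0   S0  S1  S0 
   S1   S2  S1  S0 
   S2   S0  S1  S3 
 * S3   S0  S1  S0 
(> = start, * = accepting)

start=S0 accept=S3 S0-a->S0 S0-b->S1 S0-c->S0 S1-a->S2 S1-b->S1 S1-c->S0 S2-a->S0 S2-b->S1 S2-c->S3 S3-a->S0 S3-b->S1 S3-c->S0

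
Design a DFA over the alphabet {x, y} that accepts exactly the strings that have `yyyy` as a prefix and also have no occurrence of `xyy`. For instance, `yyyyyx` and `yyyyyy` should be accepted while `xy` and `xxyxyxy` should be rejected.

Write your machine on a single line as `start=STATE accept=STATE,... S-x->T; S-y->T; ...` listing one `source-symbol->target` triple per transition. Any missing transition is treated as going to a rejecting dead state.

start=A; accept=F,G,H; A-x->B; A-y->C; B-x->B; B-y->B; C-x->B; C-y->D; D-x->B; D-y->E; E-x->B; E-y->F; F-x->G; F-y->F; G-x->G; G-y->H; H-x->G; H-y->B

Handle the two conditions separately and then intersect. One (6 states) tracks whether the input so far still matches the prefix `yyyy`; the other (4 states) tracks partial matches of the forbidden pattern `xyy`. Each combined state is a pair, one component from each; accept when both components accept. After merging equivalent states the machine shrinks.
       x  y 
>  A   B  C 
   B   B  B 
   C   B  D 
   D   B  E 
   E   B  F 
 * F   G  F 
 * G   G  H 
 * H   G  B 
(> = start, * = accepting)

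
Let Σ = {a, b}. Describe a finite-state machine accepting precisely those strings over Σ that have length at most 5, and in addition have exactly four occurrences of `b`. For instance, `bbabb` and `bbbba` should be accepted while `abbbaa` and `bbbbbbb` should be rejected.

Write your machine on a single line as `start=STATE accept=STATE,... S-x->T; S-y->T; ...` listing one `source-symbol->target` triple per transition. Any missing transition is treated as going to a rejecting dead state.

start=S0; accept=S9,S10; S0-a->S1; S0-b->S2; S1-a->S3; S1-b->S4; S2-a->S4; S2-b->S5; S3-a->S3; S3-b->S3; S4-a->S3; S4-b->S6; S5-a->S6; S5-b->S7; S6-a->S3; S6-b->S8; S7-a->S8; S7-b->S9; S8-a->S3; S8-b->S10; S9-a->S10; S9-b->S3; S10-a->S3; S10-b->S3

Handle the two conditions separately and then intersect. The first has 7 states tracking the input length, saturating at 6; the second has 6 states tracking the count of `b`s, saturating at 5. A product state is a pair (one from each), accepting exactly when both do. Equivalent product states are then merged.
With 11 states:
          a    b  
>  S0     S1   S2 
   S1     S3   S4 
   S2     S4   S5 
   S3     S3   S3 
   S4     S3   S6 
   S5     S6   S7 
   S6     S3   S8 
   S7     S8   S9 
   S8     S3  S10 
 * S9    S10   S3 
 * S10    S3   S3 
(> = start, * = accepting)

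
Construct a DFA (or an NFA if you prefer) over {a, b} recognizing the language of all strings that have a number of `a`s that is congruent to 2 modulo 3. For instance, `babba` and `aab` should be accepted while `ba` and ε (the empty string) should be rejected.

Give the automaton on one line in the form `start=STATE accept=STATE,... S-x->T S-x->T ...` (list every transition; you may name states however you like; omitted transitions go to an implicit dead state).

Keep the running count of `a`s modulo 3: each `a` advances along the cycle S0 → S1 → S2 → S0 while other symbols loop. Accept at S2.
3 states suffice.
        a   b  
>  S0   S1  S0 
   S1   S2  S1 
 * S2   S0  S2 
(> = start, * = accepting)

start=S0 accept=S2 S0-a->S1 S0-b->S0 S1-a->S2 S1-b->S1 S2-a->S0 S2-b->S2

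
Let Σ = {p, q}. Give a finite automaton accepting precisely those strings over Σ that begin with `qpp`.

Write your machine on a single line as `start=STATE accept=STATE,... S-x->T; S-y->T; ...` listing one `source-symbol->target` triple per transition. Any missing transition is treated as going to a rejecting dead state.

start=S0; accept=S3; S0-p->S4; S0-q->S1; S1-p->S2; S1-q->S4; S2-p->S3; S2-q->S4; S3-p->S3; S3-q->S3; S4-p->S4; S4-q->S4

Check the first 3 symbols one by one: S0 through S2 record how many have matched `qpp` so far; any wrong symbol goes to the dead state S4. After all 3 match we enter the accepting sink S3.
A 5-state machine:
        p   q  
>  S0   S4  S1 
   S1   S2  S4 
   S2   S3  S4 
 * S3   S3  S3 
   S4   S4  S4 
(> = start, * = accepting)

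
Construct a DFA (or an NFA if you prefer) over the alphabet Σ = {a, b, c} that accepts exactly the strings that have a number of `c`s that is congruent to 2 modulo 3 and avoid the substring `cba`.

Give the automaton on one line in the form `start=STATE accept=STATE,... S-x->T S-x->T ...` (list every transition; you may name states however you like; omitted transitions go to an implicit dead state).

start=s0 accept=s4,s6,s7 s0-a->s0 s0-b->s0 s0-c->s1 s1-a->s2 s1-b->s3 s1-c->s4 s2-a->s2 s2-b->s2 s2-c->s4 s3-a->s5 s3-b->s2 s3-c->s4 s4-a->s6 s4-b->s7 s4-c->s8 s5-a->s5 s5-b->s5 s5-c->s9 s6-a->s6 s6-b->s6 s6-c->s8 s7-a->s9 s7-b->s6 s7-c->s8 s8-a->s0 s8-b->s10 s8-c->s1 s9-a->s9 s9-b->s9 s9-c->s11 s10-a->s11 s10-b->s0 s10-c->s1 s11-a->s11 s11-b->s11 s11-c->s5

Build one automaton per condition and run them in lockstep. The first has 3 states tracking the count of `c`s modulo 3; the second has 4 states tracking partial matches of the forbidden pattern `cba`. A product state is a pair (one from each), accepting exactly when both do.
12 states suffice.
          a    b    c  
>  s0     s0   s0   s1 
   s1     s2   s3   s4 
   s2     s2   s2   s4 
   s3     s5   s2   s4 
 * s4     s6   s7   s8 
   s5     s5   s5   s9 
 * s6     s6   s6   s8 
 * s7     s9   s6   s8 
   s8     s0  s10   s1 
   s9     s9   s9  s11 
   s10   s11   s0   s1 
   s11   s11  s11   s5 
(> = start, * = accepting)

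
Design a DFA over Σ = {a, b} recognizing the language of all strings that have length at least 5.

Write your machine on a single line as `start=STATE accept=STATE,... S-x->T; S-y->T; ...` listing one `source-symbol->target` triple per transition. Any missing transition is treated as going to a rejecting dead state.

start=s0; accept=s5,s6; s0-a->s1; s0-b->s1; s1-a->s2; s1-b->s2; s2-a->s3; s2-b->s3; s3-a->s4; s3-b->s4; s4-a->s5; s4-b->s5; s5-a->s6; s5-b->s6; s6-a->s6; s6-b->s6

Count input length up to 6: every symbol moves from s0 toward s6, which means 'more than 5' and absorbs. Accept from {s5, s6}.
7 states suffice.
        a   b  
>  s0   s1  s1 
   s1   s2  s2 
   s2   s3  s3 
   s3   s4  s4 
   s4   s5  s5 
 * s5   s6  s6 
 * s6   s6  s6 
(> = start, * = accepting)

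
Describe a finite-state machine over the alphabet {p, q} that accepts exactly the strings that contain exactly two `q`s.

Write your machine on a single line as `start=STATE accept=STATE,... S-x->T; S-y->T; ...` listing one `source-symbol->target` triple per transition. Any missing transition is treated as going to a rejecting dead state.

start=A; accept=C; A-p->A; A-q->B; B-p->B; B-q->C; C-p->C; C-q->D; D-p->D; D-q->D

Only the number of `q`s matters, and only up to 3. Make a chain A → B → C → D advanced by each `q` (with D absorbing); every other symbol self-loops. The accepting set is {C}.
A 4-state machine:
       p  q 
>  A   A  B 
   B   B  C 
 * C   C  D 
   D   D  D 
(> = start, * = accepting)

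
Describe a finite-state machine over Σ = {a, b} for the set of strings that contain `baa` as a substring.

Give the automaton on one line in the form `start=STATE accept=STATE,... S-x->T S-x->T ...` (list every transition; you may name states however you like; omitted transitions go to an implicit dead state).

start=S0 accept=S3 S0-a->S0 S0-b->S1 S1-a->S2 S1-b->S1 S2-a->S3 S2-b->S1 S3-a->S3 S3-b->S3

States S0..S2 record the length of the longest prefix of `baa` that matches the current input suffix. Reaching S3 means `baa` has been seen, and we stay there forever. Accept from S3.
        a   b  
>  S0   S0  S1 
   S1   S2  S1 
   S2   S3  S1 
 * S3   S3  S3 
(> = start, * = accepting)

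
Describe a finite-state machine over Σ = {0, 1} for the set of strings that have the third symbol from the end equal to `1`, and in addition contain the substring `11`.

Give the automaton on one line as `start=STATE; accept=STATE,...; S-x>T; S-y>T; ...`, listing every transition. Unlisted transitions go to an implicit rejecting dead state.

Build one automaton per condition and run them in lockstep. One (15 states) tracks the last 3 symbols read; the other (3 states) tracks whether and how much of `11` has been seen. Each combined state is a pair, one component from each; accept when both components accept.
With 20 states:
       0  1 
>  A   B  C 
   B   D  E 
   C   F  G 
   D   H  I 
   E   J  K 
   F   L  M 
   G   N  O 
   H   H  I 
   I   J  K 
   J   L  M 
   K   N  O 
   L   H  I 
   M   J  K 
 * N   P  Q 
 * O   N  O 
 * P   R  S 
 * Q   T  K 
   R   R  S 
   S   T  K 
   T   P  Q 
(> = start, * = accepting)

start=A; accept=N,O,P,Q; A-0>B; A-1>C; B-0>D; B-1>E; C-0>F; C-1>G; D-0>H; D-1>I; E-0>J; E-1>K; F-0>L; F-1>M; G-0>N; G-1>O; H-0>H; H-1>I; I-0>J; I-1>K; J-0>L; J-1>M; K-0>N; K-1>O; L-0>H; L-1>I; M-0>J; M-1>K; N-0>P; N-1>Q; O-0>N; O-1>O; P-0>R; P-1>S; Q-0>T; Q-1>K; R-0>R; R-1>S; S-0>T; S-1>K; T-0>P; T-1>Q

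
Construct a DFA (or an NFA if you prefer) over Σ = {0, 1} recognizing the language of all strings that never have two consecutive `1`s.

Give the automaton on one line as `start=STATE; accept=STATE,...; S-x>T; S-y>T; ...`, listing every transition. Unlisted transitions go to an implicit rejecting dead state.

Track partial matches of the forbidden pattern `11`. State S2 is a dead state reached once `11` has occurred; every other state accepts. S0 means no part of `11` is currently matched.
3 states suffice.
        0   1  
>* S0   S0  S1 
 * S1   S0  S2 
   S2   S2  S2 
(> = start, * = accepting)

start=S0; accept=S0,S1; S0-0>S0; S0-1>S1; S1-0>S0; S1-1>S2; S2-0>S2; S2-1>S2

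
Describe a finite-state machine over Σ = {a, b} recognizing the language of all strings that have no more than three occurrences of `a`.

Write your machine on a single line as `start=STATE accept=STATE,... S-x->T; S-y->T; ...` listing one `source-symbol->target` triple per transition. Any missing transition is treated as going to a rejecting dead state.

Count `a`s, saturating at 4: states S0 through S3 mean 0 through 3 `a`s seen; S4 means more than 3. Each `a` increments (capped at S4); other symbols loop. Accept from {S0, S1, S2, S3}.
A 5-state machine:
        a   b  
>* S0   S1  S0 
 * S1   S2  S1 
 * S2   S3  S2 
 * S3   S4  S3 
   S4   S4  S4 
(> = start, * = accepting)

start=S0; accept=S0,S1,S2,S3; S0-a->S1; S0-b->S0; S1-a->S2; S1-b->S1; S2-a->S3; S2-b->S2; S3-a->S4; S3-b->S3; S4-a->S4; S4-b->S4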